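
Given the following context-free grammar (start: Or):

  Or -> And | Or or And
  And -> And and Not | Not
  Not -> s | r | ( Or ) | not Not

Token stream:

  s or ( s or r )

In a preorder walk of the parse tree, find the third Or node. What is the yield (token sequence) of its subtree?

[Or [Or [And [Not s]]] or [And [Not ( [Or [Or [And [Not s]]] or [And [Not r]]] )]]]

s or r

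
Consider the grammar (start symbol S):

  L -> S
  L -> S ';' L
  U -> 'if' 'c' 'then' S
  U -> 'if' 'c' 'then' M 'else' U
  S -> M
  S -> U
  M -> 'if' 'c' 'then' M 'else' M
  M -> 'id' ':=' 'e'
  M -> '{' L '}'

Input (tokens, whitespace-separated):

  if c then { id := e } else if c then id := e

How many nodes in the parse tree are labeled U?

[S [U if c then [M { [L [S [M id := e]]] }] else [U if c then [S [M id := e]]]]]

2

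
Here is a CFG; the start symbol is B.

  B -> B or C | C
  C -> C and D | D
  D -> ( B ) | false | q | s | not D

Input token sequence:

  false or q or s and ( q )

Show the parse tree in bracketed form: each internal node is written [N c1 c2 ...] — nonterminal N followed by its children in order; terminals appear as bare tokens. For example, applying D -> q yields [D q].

[B [B [B [C [D false]]] or [C [D q]]] or [C [C [D s]] and [D ( [B [C [D q]]] )]]]

B
B or C
B or C or C
C or C or C
D or C or C
false or C or C
false or D or C
false or q or C
false or q or C and D
false or q or D and D
false or q or s and D
false or q or s and ( B )
false or q or s and ( C )
false or q or s and ( D )
false or q or s and ( q )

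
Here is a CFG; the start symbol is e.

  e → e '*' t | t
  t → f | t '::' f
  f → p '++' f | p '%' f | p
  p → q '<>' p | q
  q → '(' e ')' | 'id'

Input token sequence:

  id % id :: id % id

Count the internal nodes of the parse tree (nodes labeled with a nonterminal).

[e [t [t [f [p [q id]] % [f [p [q id]]]]] :: [f [p [q id]] % [f [p [q id]]]]]]

15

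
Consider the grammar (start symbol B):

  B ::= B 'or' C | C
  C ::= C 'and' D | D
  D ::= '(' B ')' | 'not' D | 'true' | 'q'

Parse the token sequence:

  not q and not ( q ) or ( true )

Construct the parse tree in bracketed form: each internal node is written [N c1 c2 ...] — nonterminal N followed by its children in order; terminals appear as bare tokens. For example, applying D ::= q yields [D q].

B
B or C
C or C
C and D or C
D and D or C
not D and D or C
not q and D or C
not q and not D or C
not q and not ( B ) or C
not q and not ( C ) or C
not q and not ( D ) or C
not q and not ( q ) or C
not q and not ( q ) or D
not q and not ( q ) or ( B )
not q and not ( q ) or ( C )
not q and not ( q ) or ( D )
not q and not ( q ) or ( true )

[B [B [C [C [D not [D q]]] and [D not [D ( [B [C [D q]]] )]]]] or [C [D ( [B [C [D true]]] )]]]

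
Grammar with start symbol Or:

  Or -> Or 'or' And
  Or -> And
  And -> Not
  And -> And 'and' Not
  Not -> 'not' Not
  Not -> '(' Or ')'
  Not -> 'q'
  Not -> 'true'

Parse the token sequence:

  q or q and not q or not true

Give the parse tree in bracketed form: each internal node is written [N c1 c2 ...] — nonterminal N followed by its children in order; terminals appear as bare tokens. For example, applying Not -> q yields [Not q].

Or
Or or And
Or or And or And
And or And or And
Not or And or And
q or And or And
q or And and Not or And
q or Not and Not or And
q or q and Not or And
q or q and not Not or And
q or q and not q or And
q or q and not q or Not
q or q and not q or not Not
q or q and not q or not true

[Or [Or [Or [And [Not q]]] or [And [And [Not q]] and [Not not [Not q]]]] or [And [Not not [Not true]]]]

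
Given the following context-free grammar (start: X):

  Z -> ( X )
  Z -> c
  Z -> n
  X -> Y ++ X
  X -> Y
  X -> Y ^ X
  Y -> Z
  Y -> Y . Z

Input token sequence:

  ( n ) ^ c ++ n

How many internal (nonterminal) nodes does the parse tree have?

12

[X [Y [Z ( [X [Y [Z n]]] )]] ^ [X [Y [Z c]] ++ [X [Y [Z n]]]]]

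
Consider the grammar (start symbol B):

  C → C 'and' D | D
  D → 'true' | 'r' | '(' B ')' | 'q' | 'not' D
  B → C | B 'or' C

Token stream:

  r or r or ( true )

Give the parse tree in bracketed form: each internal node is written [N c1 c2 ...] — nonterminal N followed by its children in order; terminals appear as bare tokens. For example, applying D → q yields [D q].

[B [B [B [C [D r]]] or [C [D r]]] or [C [D ( [B [C [D true]]] )]]]

B
B or C
B or C or C
C or C or C
D or C or C
r or C or C
r or D or C
r or r or C
r or r or D
r or r or ( B )
r or r or ( C )
r or r or ( D )
r or r or ( true )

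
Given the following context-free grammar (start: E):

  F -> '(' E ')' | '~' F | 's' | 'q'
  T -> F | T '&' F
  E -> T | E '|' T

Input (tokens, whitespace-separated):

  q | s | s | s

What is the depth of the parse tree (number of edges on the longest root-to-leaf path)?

6

[E [E [E [E [T [F q]]] | [T [F s]]] | [T [F s]]] | [T [F s]]]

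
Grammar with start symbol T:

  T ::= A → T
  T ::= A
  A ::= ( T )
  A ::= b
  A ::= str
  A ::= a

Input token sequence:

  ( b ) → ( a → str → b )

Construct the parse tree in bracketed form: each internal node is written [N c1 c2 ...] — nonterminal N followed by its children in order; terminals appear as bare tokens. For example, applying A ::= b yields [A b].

[T [A ( [T [A b]] )] → [T [A ( [T [A a] → [T [A str] → [T [A b]]]] )]]]

T
A → T
( T ) → T
( A ) → T
( b ) → T
( b ) → A
( b ) → ( T )
( b ) → ( A → T )
( b ) → ( a → T )
( b ) → ( a → A → T )
( b ) → ( a → str → T )
( b ) → ( a → str → A )
( b ) → ( a → str → b )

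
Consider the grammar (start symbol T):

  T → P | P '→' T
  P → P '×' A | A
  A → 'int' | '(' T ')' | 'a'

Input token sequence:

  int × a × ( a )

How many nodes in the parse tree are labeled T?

2

[T [P [P [P [A int]] × [A a]] × [A ( [T [P [A a]]] )]]]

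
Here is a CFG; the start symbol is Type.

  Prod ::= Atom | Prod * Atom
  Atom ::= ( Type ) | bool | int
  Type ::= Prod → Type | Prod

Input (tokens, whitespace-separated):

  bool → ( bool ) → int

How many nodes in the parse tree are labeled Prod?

4

[Type [Prod [Atom bool]] → [Type [Prod [Atom ( [Type [Prod [Atom bool]]] )]] → [Type [Prod [Atom int]]]]]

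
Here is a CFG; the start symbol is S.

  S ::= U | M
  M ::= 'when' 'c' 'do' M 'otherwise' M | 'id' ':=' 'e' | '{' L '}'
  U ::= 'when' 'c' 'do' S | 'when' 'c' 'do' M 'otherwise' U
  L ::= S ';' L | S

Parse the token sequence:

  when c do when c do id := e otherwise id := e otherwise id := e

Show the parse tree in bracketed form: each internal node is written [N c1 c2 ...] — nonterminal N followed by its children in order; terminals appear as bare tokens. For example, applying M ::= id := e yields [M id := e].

[S [M when c do [M when c do [M id := e] otherwise [M id := e]] otherwise [M id := e]]]

S
M
when c do M otherwise M
when c do when c do M otherwise M otherwise M
when c do when c do id := e otherwise M otherwise M
when c do when c do id := e otherwise id := e otherwise M
when c do when c do id := e otherwise id := e otherwise id := e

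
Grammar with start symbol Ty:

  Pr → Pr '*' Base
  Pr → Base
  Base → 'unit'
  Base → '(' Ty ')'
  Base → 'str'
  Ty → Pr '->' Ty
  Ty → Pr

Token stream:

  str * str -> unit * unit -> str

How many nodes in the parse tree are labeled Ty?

3

[Ty [Pr [Pr [Base str]] * [Base str]] -> [Ty [Pr [Pr [Base unit]] * [Base unit]] -> [Ty [Pr [Base str]]]]]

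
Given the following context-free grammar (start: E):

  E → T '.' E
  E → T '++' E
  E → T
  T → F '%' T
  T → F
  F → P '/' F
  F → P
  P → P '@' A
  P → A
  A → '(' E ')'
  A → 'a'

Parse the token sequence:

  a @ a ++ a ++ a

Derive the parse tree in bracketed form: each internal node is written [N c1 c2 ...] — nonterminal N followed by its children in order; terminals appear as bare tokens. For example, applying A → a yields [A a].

[E [T [F [P [P [A a]] @ [A a]]]] ++ [E [T [F [P [A a]]]] ++ [E [T [F [P [A a]]]]]]]

E
T ++ E
F ++ E
P ++ E
P @ A ++ E
A @ A ++ E
a @ A ++ E
a @ a ++ E
a @ a ++ T ++ E
a @ a ++ F ++ E
a @ a ++ P ++ E
a @ a ++ A ++ E
a @ a ++ a ++ E
a @ a ++ a ++ T
a @ a ++ a ++ F
a @ a ++ a ++ P
a @ a ++ a ++ A
a @ a ++ a ++ a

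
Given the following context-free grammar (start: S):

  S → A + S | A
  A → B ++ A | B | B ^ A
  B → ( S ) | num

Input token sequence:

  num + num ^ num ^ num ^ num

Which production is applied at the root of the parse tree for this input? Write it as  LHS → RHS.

S → A + S

[S [A [B num]] + [S [A [B num] ^ [A [B num] ^ [A [B num] ^ [A [B num]]]]]]]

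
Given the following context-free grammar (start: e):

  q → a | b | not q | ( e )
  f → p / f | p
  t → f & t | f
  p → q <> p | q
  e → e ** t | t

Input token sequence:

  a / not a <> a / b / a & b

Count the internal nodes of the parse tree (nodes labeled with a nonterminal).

[e [t [f [p [q a]] / [f [p [q not [q a]] <> [p [q a]]] / [f [p [q b]] / [f [p [q a]]]]]] & [t [f [p [q b]]]]]]

21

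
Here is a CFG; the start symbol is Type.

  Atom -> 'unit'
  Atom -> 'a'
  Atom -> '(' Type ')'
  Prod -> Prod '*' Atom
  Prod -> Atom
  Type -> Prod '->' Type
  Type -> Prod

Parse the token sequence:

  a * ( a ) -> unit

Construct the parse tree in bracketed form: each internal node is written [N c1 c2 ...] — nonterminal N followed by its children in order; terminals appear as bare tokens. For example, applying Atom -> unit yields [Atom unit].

[Type [Prod [Prod [Atom a]] * [Atom ( [Type [Prod [Atom a]]] )]] -> [Type [Prod [Atom unit]]]]

Type
Prod -> Type
Prod * Atom -> Type
Atom * Atom -> Type
a * Atom -> Type
a * ( Type ) -> Type
a * ( Prod ) -> Type
a * ( Atom ) -> Type
a * ( a ) -> Type
a * ( a ) -> Prod
a * ( a ) -> Atom
a * ( a ) -> unit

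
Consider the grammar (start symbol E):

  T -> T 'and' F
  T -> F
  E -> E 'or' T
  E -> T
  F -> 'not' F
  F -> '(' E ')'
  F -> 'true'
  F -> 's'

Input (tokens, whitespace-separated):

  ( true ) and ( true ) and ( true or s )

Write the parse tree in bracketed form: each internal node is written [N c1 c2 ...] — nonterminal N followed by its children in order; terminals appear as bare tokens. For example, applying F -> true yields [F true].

E
T
T and F
T and F and F
F and F and F
( E ) and F and F
( T ) and F and F
( F ) and F and F
( true ) and F and F
( true ) and ( E ) and F
( true ) and ( T ) and F
( true ) and ( F ) and F
( true ) and ( true ) and F
( true ) and ( true ) and ( E )
( true ) and ( true ) and ( E or T )
( true ) and ( true ) and ( T or T )
( true ) and ( true ) and ( F or T )
( true ) and ( true ) and ( true or T )
( true ) and ( true ) and ( true or F )
( true ) and ( true ) and ( true or s )

[E [T [T [T [F ( [E [T [F true]]] )]] and [F ( [E [T [F true]]] )]] and [F ( [E [E [T [F true]]] or [T [F s]]] )]]]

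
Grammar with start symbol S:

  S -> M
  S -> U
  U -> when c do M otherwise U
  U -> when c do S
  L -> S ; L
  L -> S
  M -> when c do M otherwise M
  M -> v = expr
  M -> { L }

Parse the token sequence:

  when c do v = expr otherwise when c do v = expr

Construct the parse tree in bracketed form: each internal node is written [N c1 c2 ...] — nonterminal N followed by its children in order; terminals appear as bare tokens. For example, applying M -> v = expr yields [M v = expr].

S
U
when c do M otherwise U
when c do v = expr otherwise U
when c do v = expr otherwise when c do S
when c do v = expr otherwise when c do M
when c do v = expr otherwise when c do v = expr

[S [U when c do [M v = expr] otherwise [U when c do [S [M v = expr]]]]]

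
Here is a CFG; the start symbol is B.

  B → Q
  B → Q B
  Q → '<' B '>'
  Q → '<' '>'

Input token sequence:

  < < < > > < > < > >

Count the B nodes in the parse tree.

5

[B [Q < [B [Q < [B [Q < >]] >] [B [Q < >] [B [Q < >]]]] >]]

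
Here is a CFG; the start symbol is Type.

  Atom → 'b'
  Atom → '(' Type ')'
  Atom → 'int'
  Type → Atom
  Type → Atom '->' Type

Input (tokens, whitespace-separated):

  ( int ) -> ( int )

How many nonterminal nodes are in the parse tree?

[Type [Atom ( [Type [Atom int]] )] -> [Type [Atom ( [Type [Atom int]] )]]]

8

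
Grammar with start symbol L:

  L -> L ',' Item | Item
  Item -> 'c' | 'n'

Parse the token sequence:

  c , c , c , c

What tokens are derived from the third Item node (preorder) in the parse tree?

[L [L [L [L [Item c]] , [Item c]] , [Item c]] , [Item c]]

c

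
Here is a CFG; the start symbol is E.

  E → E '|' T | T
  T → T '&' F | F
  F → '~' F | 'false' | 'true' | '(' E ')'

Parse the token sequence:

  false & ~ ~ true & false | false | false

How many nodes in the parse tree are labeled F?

[E [E [E [T [T [T [F false]] & [F ~ [F ~ [F true]]]] & [F false]]] | [T [F false]]] | [T [F false]]]

7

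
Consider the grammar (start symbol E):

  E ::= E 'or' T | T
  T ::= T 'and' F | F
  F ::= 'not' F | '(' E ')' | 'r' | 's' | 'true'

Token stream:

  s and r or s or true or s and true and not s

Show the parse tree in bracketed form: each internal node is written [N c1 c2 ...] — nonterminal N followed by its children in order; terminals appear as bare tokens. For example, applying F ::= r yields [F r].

[E [E [E [E [T [T [F s]] and [F r]]] or [T [F s]]] or [T [F true]]] or [T [T [T [F s]] and [F true]] and [F not [F s]]]]

E
E or T
E or T or T
E or T or T or T
T or T or T or T
T and F or T or T or T
F and F or T or T or T
s and F or T or T or T
s and r or T or T or T
s and r or F or T or T
s and r or s or T or T
s and r or s or F or T
s and r or s or true or T
s and r or s or true or T and F
s and r or s or true or T and F and F
s and r or s or true or F and F and F
s and r or s or true or s and F and F
s and r or s or true or s and true and F
s and r or s or true or s and true and not F
s and r or s or true or s and true and not s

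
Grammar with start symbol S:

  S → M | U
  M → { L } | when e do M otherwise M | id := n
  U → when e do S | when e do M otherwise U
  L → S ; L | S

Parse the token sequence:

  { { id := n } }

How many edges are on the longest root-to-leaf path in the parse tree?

8

[S [M { [L [S [M { [L [S [M id := n]]] }]]] }]]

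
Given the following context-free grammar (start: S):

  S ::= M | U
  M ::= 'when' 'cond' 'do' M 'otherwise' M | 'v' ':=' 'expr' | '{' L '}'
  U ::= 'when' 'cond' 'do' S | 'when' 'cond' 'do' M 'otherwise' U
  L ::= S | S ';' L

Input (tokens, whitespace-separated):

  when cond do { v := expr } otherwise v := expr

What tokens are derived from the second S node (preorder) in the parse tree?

v := expr

[S [M when cond do [M { [L [S [M v := expr]]] }] otherwise [M v := expr]]]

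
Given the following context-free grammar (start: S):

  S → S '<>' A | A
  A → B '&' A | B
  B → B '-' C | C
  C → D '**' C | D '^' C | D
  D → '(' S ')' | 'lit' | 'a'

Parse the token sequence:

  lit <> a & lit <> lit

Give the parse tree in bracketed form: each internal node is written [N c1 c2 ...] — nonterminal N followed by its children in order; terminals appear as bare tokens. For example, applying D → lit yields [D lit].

[S [S [S [A [B [C [D lit]]]]] <> [A [B [C [D a]]] & [A [B [C [D lit]]]]]] <> [A [B [C [D lit]]]]]

S
S <> A
S <> A <> A
A <> A <> A
B <> A <> A
C <> A <> A
D <> A <> A
lit <> A <> A
lit <> B & A <> A
lit <> C & A <> A
lit <> D & A <> A
lit <> a & A <> A
lit <> a & B <> A
lit <> a & C <> A
lit <> a & D <> A
lit <> a & lit <> A
lit <> a & lit <> B
lit <> a & lit <> C
lit <> a & lit <> D
lit <> a & lit <> lit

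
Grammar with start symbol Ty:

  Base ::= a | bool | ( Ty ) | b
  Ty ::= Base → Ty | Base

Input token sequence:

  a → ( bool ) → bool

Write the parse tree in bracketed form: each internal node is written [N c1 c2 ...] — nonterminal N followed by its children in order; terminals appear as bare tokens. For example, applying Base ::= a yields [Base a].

Ty
Base → Ty
a → Ty
a → Base → Ty
a → ( Ty ) → Ty
a → ( Base ) → Ty
a → ( bool ) → Ty
a → ( bool ) → Base
a → ( bool ) → bool

[Ty [Base a] → [Ty [Base ( [Ty [Base bool]] )] → [Ty [Base bool]]]]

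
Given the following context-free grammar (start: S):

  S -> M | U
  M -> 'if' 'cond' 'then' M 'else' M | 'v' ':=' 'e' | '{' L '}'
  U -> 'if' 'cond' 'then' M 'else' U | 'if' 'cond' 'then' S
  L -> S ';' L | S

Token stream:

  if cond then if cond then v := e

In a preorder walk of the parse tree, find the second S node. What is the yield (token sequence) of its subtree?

[S [U if cond then [S [U if cond then [S [M v := e]]]]]]

if cond then v := e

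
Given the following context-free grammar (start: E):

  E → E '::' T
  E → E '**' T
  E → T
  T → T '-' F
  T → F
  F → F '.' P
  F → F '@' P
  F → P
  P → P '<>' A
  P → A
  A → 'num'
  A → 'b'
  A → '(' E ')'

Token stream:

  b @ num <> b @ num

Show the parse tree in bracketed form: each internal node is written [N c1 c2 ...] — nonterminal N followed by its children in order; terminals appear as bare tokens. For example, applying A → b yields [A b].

[E [T [F [F [F [P [A b]]] @ [P [P [A num]] <> [A b]]] @ [P [A num]]]]]

E
T
F
F @ P
F @ P @ P
P @ P @ P
A @ P @ P
b @ P @ P
b @ P <> A @ P
b @ A <> A @ P
b @ num <> A @ P
b @ num <> b @ P
b @ num <> b @ A
b @ num <> b @ num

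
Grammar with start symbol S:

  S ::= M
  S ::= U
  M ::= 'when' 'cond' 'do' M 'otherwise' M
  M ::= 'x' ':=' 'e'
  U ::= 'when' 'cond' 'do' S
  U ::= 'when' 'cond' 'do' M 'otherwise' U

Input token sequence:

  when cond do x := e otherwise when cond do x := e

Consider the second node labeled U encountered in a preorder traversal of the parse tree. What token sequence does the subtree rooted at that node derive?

[S [U when cond do [M x := e] otherwise [U when cond do [S [M x := e]]]]]

when cond do x := e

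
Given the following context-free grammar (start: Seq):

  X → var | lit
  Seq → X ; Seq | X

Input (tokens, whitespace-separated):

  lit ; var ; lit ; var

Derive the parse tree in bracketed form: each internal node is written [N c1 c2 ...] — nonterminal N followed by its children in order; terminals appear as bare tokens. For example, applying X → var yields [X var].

Seq
X ; Seq
lit ; Seq
lit ; X ; Seq
lit ; var ; Seq
lit ; var ; X ; Seq
lit ; var ; lit ; Seq
lit ; var ; lit ; X
lit ; var ; lit ; var

[Seq [X lit] ; [Seq [X var] ; [Seq [X lit] ; [Seq [X var]]]]]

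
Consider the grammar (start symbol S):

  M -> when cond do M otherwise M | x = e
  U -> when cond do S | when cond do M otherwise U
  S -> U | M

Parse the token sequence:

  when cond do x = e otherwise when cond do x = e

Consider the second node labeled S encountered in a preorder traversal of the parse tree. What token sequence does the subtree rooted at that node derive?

[S [U when cond do [M x = e] otherwise [U when cond do [S [M x = e]]]]]

x = e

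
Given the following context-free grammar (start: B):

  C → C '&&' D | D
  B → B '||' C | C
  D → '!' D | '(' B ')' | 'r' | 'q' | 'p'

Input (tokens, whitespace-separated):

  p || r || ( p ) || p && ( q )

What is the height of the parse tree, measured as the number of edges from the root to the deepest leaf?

7

[B [B [B [B [C [D p]]] || [C [D r]]] || [C [D ( [B [C [D p]]] )]]] || [C [C [D p]] && [D ( [B [C [D q]]] )]]]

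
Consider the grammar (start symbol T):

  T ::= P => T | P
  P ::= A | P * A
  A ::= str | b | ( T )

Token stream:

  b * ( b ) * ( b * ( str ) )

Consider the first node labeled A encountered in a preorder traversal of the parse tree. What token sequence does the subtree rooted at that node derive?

b

[T [P [P [P [A b]] * [A ( [T [P [A b]]] )]] * [A ( [T [P [P [A b]] * [A ( [T [P [A str]]] )]]] )]]]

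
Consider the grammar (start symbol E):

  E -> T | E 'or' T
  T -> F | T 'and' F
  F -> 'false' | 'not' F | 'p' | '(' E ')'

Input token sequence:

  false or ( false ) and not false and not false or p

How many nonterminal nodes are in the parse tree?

[E [E [E [T [F false]]] or [T [T [T [F ( [E [T [F false]]] )]] and [F not [F false]]] and [F not [F false]]]] or [T [F p]]]

18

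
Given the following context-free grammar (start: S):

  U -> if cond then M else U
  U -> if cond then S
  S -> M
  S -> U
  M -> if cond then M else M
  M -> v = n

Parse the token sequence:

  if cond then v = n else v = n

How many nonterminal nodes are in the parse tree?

4

[S [M if cond then [M v = n] else [M v = n]]]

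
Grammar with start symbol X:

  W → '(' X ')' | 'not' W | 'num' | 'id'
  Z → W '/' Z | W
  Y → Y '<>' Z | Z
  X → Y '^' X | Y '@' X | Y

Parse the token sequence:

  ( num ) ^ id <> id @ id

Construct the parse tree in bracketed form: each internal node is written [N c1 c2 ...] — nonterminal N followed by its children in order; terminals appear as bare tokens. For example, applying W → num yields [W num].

X
Y ^ X
Z ^ X
W ^ X
( X ) ^ X
( Y ) ^ X
( Z ) ^ X
( W ) ^ X
( num ) ^ X
( num ) ^ Y @ X
( num ) ^ Y <> Z @ X
( num ) ^ Z <> Z @ X
( num ) ^ W <> Z @ X
( num ) ^ id <> Z @ X
( num ) ^ id <> W @ X
( num ) ^ id <> id @ X
( num ) ^ id <> id @ Y
( num ) ^ id <> id @ Z
( num ) ^ id <> id @ W
( num ) ^ id <> id @ id

[X [Y [Z [W ( [X [Y [Z [W num]]]] )]]] ^ [X [Y [Y [Z [W id]]] <> [Z [W id]]] @ [X [Y [Z [W id]]]]]]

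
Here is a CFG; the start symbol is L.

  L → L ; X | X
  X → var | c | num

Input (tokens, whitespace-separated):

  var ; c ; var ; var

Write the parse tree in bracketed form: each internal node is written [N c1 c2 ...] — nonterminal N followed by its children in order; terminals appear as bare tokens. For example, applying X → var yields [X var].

[L [L [L [L [X var]] ; [X c]] ; [X var]] ; [X var]]

L
L ; X
L ; X ; X
L ; X ; X ; X
X ; X ; X ; X
var ; X ; X ; X
var ; c ; X ; X
var ; c ; var ; X
var ; c ; var ; var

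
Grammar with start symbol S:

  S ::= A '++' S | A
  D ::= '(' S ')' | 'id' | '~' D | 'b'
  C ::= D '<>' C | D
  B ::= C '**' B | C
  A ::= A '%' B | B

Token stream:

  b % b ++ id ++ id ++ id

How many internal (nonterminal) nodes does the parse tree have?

24

[S [A [A [B [C [D b]]]] % [B [C [D b]]]] ++ [S [A [B [C [D id]]]] ++ [S [A [B [C [D id]]]] ++ [S [A [B [C [D id]]]]]]]]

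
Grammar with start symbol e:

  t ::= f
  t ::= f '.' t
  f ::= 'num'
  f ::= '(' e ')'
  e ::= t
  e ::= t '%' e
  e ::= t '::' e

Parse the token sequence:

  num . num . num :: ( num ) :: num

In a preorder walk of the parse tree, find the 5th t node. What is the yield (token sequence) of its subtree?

[e [t [f num] . [t [f num] . [t [f num]]]] :: [e [t [f ( [e [t [f num]]] )]] :: [e [t [f num]]]]]

num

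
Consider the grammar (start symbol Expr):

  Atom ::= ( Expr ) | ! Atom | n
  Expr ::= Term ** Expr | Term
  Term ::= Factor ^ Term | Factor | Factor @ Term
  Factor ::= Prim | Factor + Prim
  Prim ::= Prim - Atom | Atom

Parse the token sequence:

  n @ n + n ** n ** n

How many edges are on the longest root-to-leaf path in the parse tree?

[Expr [Term [Factor [Prim [Atom n]]] @ [Term [Factor [Factor [Prim [Atom n]]] + [Prim [Atom n]]]]] ** [Expr [Term [Factor [Prim [Atom n]]]] ** [Expr [Term [Factor [Prim [Atom n]]]]]]]

7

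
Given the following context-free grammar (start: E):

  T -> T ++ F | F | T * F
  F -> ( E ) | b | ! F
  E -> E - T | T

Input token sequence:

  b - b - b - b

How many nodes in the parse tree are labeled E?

[E [E [E [E [T [F b]]] - [T [F b]]] - [T [F b]]] - [T [F b]]]

4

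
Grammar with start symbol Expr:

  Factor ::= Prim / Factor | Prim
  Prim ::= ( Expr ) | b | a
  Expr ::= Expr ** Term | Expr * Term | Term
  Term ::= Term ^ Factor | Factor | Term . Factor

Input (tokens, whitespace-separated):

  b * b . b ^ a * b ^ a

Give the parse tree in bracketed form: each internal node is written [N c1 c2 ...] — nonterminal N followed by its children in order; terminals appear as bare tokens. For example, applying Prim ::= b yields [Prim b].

Expr
Expr * Term
Expr * Term * Term
Term * Term * Term
Factor * Term * Term
Prim * Term * Term
b * Term * Term
b * Term ^ Factor * Term
b * Term . Factor ^ Factor * Term
b * Factor . Factor ^ Factor * Term
b * Prim . Factor ^ Factor * Term
b * b . Factor ^ Factor * Term
b * b . Prim ^ Factor * Term
b * b . b ^ Factor * Term
b * b . b ^ Prim * Term
b * b . b ^ a * Term
b * b . b ^ a * Term ^ Factor
b * b . b ^ a * Factor ^ Factor
b * b . b ^ a * Prim ^ Factor
b * b . b ^ a * b ^ Factor
b * b . b ^ a * b ^ Prim
b * b . b ^ a * b ^ a

[Expr [Expr [Expr [Term [Factor [Prim b]]]] * [Term [Term [Term [Factor [Prim b]]] . [Factor [Prim b]]] ^ [Factor [Prim a]]]] * [Term [Term [Factor [Prim b]]] ^ [Factor [Prim a]]]]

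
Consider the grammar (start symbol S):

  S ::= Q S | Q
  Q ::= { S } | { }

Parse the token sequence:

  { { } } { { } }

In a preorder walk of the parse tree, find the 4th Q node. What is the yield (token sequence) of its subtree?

[S [Q { [S [Q { }]] }] [S [Q { [S [Q { }]] }]]]

{ }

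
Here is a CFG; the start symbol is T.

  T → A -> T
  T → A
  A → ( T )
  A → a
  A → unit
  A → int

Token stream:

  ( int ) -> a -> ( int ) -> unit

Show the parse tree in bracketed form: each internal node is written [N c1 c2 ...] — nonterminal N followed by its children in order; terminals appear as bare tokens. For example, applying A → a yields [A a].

[T [A ( [T [A int]] )] -> [T [A a] -> [T [A ( [T [A int]] )] -> [T [A unit]]]]]

T
A -> T
( T ) -> T
( A ) -> T
( int ) -> T
( int ) -> A -> T
( int ) -> a -> T
( int ) -> a -> A -> T
( int ) -> a -> ( T ) -> T
( int ) -> a -> ( A ) -> T
( int ) -> a -> ( int ) -> T
( int ) -> a -> ( int ) -> A
( int ) -> a -> ( int ) -> unit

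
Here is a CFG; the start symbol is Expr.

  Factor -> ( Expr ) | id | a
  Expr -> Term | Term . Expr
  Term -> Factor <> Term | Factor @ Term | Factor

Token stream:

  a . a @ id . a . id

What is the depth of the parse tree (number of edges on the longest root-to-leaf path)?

6

[Expr [Term [Factor a]] . [Expr [Term [Factor a] @ [Term [Factor id]]] . [Expr [Term [Factor a]] . [Expr [Term [Factor id]]]]]]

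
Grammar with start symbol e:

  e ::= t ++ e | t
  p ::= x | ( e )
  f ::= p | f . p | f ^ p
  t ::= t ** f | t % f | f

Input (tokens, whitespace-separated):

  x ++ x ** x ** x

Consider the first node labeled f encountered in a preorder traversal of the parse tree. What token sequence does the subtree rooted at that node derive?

x

[e [t [f [p x]]] ++ [e [t [t [t [f [p x]]] ** [f [p x]]] ** [f [p x]]]]]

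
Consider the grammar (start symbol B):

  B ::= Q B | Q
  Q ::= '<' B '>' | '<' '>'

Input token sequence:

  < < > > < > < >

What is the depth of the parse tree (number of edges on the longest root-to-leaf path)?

4

[B [Q < [B [Q < >]] >] [B [Q < >] [B [Q < >]]]]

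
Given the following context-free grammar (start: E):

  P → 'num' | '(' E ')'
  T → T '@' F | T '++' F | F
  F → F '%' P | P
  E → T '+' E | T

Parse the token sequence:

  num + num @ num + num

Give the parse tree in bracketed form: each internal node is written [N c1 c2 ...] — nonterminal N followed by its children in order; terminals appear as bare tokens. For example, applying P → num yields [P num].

[E [T [F [P num]]] + [E [T [T [F [P num]]] @ [F [P num]]] + [E [T [F [P num]]]]]]

E
T + E
F + E
P + E
num + E
num + T + E
num + T @ F + E
num + F @ F + E
num + P @ F + E
num + num @ F + E
num + num @ P + E
num + num @ num + E
num + num @ num + T
num + num @ num + F
num + num @ num + P
num + num @ num + num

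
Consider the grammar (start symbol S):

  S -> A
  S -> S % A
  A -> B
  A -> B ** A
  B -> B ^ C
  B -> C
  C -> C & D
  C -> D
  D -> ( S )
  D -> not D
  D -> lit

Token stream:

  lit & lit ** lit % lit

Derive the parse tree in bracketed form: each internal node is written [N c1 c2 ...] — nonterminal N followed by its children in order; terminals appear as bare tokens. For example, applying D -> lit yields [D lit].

[S [S [A [B [C [C [D lit]] & [D lit]]] ** [A [B [C [D lit]]]]]] % [A [B [C [D lit]]]]]

S
S % A
A % A
B ** A % A
C ** A % A
C & D ** A % A
D & D ** A % A
lit & D ** A % A
lit & lit ** A % A
lit & lit ** B % A
lit & lit ** C % A
lit & lit ** D % A
lit & lit ** lit % A
lit & lit ** lit % B
lit & lit ** lit % C
lit & lit ** lit % D
lit & lit ** lit % lit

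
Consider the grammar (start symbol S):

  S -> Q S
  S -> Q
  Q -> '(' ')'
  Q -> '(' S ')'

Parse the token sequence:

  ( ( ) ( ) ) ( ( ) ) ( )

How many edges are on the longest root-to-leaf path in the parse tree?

[S [Q ( [S [Q ( )] [S [Q ( )]]] )] [S [Q ( [S [Q ( )]] )] [S [Q ( )]]]]

5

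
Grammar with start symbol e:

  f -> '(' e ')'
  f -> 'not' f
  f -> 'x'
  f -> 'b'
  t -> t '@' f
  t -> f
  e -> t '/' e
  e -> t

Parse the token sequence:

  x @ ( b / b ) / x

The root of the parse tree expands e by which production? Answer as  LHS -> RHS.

[e [t [t [f x]] @ [f ( [e [t [f b]] / [e [t [f b]]]] )]] / [e [t [f x]]]]

e -> t '/' e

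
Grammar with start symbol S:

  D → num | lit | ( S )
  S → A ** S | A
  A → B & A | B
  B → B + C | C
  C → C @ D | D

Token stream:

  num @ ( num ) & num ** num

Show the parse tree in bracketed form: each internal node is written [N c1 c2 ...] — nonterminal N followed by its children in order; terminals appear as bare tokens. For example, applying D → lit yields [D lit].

S
A ** S
B & A ** S
C & A ** S
C @ D & A ** S
D @ D & A ** S
num @ D & A ** S
num @ ( S ) & A ** S
num @ ( A ) & A ** S
num @ ( B ) & A ** S
num @ ( C ) & A ** S
num @ ( D ) & A ** S
num @ ( num ) & A ** S
num @ ( num ) & B ** S
num @ ( num ) & C ** S
num @ ( num ) & D ** S
num @ ( num ) & num ** S
num @ ( num ) & num ** A
num @ ( num ) & num ** B
num @ ( num ) & num ** C
num @ ( num ) & num ** D
num @ ( num ) & num ** num

[S [A [B [C [C [D num]] @ [D ( [S [A [B [C [D num]]]]] )]]] & [A [B [C [D num]]]]] ** [S [A [B [C [D num]]]]]]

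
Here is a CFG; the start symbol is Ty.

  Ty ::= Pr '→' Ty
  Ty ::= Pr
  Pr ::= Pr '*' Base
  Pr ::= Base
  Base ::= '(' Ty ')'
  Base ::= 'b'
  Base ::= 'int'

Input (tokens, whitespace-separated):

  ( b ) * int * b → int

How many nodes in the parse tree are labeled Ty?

[Ty [Pr [Pr [Pr [Base ( [Ty [Pr [Base b]]] )]] * [Base int]] * [Base b]] → [Ty [Pr [Base int]]]]

3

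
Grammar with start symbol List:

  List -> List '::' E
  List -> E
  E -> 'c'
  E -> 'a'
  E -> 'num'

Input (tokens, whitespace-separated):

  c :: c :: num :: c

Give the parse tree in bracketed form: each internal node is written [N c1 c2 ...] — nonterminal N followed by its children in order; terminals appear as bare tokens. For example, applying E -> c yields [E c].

[List [List [List [List [E c]] :: [E c]] :: [E num]] :: [E c]]

List
List :: E
List :: E :: E
List :: E :: E :: E
E :: E :: E :: E
c :: E :: E :: E
c :: c :: E :: E
c :: c :: num :: E
c :: c :: num :: c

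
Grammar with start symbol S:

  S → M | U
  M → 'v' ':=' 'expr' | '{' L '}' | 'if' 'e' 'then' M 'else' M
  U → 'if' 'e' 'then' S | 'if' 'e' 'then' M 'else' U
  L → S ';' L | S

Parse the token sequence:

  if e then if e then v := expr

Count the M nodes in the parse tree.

[S [U if e then [S [U if e then [S [M v := expr]]]]]]

1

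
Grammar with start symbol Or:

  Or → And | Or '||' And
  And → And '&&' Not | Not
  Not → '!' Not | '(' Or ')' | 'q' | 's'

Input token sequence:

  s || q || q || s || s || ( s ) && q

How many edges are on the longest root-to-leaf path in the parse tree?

8

[Or [Or [Or [Or [Or [Or [And [Not s]]] || [And [Not q]]] || [And [Not q]]] || [And [Not s]]] || [And [Not s]]] || [And [And [Not ( [Or [And [Not s]]] )]] && [Not q]]]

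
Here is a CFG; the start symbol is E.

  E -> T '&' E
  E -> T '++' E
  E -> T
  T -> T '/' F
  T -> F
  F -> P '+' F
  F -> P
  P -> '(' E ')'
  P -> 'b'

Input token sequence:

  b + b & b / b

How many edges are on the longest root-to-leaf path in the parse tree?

6

[E [T [F [P b] + [F [P b]]]] & [E [T [T [F [P b]]] / [F [P b]]]]]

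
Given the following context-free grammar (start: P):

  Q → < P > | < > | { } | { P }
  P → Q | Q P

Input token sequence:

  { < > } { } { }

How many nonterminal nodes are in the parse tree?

8

[P [Q { [P [Q < >]] }] [P [Q { }] [P [Q { }]]]]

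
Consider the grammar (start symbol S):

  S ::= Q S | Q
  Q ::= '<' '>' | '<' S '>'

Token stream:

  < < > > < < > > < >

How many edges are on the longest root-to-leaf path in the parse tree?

[S [Q < [S [Q < >]] >] [S [Q < [S [Q < >]] >] [S [Q < >]]]]

5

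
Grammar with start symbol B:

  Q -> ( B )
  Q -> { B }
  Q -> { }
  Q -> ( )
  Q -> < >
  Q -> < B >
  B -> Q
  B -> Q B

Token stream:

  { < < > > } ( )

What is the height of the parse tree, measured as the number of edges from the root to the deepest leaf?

6

[B [Q { [B [Q < [B [Q < >]] >]] }] [B [Q ( )]]]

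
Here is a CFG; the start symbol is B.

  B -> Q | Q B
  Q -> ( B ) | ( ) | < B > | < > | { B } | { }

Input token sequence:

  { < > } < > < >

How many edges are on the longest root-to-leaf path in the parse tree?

4

[B [Q { [B [Q < >]] }] [B [Q < >] [B [Q < >]]]]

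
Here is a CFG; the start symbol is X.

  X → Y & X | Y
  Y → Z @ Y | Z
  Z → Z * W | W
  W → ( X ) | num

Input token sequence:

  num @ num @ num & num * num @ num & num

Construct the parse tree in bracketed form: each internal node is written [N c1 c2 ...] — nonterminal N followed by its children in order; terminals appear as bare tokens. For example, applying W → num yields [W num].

X
Y & X
Z @ Y & X
W @ Y & X
num @ Y & X
num @ Z @ Y & X
num @ W @ Y & X
num @ num @ Y & X
num @ num @ Z & X
num @ num @ W & X
num @ num @ num & X
num @ num @ num & Y & X
num @ num @ num & Z @ Y & X
num @ num @ num & Z * W @ Y & X
num @ num @ num & W * W @ Y & X
num @ num @ num & num * W @ Y & X
num @ num @ num & num * num @ Y & X
num @ num @ num & num * num @ Z & X
num @ num @ num & num * num @ W & X
num @ num @ num & num * num @ num & X
num @ num @ num & num * num @ num & Y
num @ num @ num & num * num @ num & Z
num @ num @ num & num * num @ num & W
num @ num @ num & num * num @ num & num

[X [Y [Z [W num]] @ [Y [Z [W num]] @ [Y [Z [W num]]]]] & [X [Y [Z [Z [W num]] * [W num]] @ [Y [Z [W num]]]] & [X [Y [Z [W num]]]]]]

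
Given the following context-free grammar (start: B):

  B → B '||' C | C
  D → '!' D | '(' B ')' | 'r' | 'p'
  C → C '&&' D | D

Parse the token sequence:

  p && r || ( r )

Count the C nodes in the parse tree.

4

[B [B [C [C [D p]] && [D r]]] || [C [D ( [B [C [D r]]] )]]]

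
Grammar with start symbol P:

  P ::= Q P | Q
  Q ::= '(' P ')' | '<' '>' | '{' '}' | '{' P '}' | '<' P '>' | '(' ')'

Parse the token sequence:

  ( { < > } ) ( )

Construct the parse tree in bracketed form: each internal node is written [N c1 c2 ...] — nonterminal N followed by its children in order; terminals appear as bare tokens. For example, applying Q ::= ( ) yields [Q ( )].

[P [Q ( [P [Q { [P [Q < >]] }]] )] [P [Q ( )]]]

P
Q P
( P ) P
( Q ) P
( { P } ) P
( { Q } ) P
( { < > } ) P
( { < > } ) Q
( { < > } ) ( )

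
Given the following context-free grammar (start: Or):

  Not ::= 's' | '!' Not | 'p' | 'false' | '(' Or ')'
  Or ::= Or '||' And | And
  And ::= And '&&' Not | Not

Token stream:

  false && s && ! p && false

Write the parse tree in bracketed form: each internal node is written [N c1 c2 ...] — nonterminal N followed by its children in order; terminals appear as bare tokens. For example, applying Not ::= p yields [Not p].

Or
And
And && Not
And && Not && Not
And && Not && Not && Not
Not && Not && Not && Not
false && Not && Not && Not
false && s && Not && Not
false && s && ! Not && Not
false && s && ! p && Not
false && s && ! p && false

[Or [And [And [And [And [Not false]] && [Not s]] && [Not ! [Not p]]] && [Not false]]]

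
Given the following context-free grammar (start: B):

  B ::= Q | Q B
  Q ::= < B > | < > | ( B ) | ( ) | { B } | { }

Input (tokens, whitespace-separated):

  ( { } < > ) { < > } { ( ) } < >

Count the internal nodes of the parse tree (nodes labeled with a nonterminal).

[B [Q ( [B [Q { }] [B [Q < >]]] )] [B [Q { [B [Q < >]] }] [B [Q { [B [Q ( )]] }] [B [Q < >]]]]]

16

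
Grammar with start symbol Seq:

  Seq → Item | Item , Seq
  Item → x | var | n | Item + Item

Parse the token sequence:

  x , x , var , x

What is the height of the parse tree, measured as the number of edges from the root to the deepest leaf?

5

[Seq [Item x] , [Seq [Item x] , [Seq [Item var] , [Seq [Item x]]]]]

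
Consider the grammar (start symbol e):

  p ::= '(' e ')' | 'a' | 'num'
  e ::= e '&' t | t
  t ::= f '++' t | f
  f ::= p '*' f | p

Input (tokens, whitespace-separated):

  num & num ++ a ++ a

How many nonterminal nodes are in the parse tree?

[e [e [t [f [p num]]]] & [t [f [p num]] ++ [t [f [p a]] ++ [t [f [p a]]]]]]

14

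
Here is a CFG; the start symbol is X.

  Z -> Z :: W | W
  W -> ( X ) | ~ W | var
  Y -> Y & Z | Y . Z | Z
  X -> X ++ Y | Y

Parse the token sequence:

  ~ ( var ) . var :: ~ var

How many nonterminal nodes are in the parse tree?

15

[X [Y [Y [Z [W ~ [W ( [X [Y [Z [W var]]]] )]]]] . [Z [Z [W var]] :: [W ~ [W var]]]]]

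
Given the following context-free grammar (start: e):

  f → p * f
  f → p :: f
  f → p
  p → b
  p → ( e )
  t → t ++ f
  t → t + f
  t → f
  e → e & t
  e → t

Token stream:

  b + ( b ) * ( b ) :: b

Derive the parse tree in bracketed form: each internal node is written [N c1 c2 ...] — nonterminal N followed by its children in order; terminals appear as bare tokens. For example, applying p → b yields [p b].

[e [t [t [f [p b]]] + [f [p ( [e [t [f [p b]]]] )] * [f [p ( [e [t [f [p b]]]] )] :: [f [p b]]]]]]

e
t
t + f
f + f
p + f
b + f
b + p * f
b + ( e ) * f
b + ( t ) * f
b + ( f ) * f
b + ( p ) * f
b + ( b ) * f
b + ( b ) * p :: f
b + ( b ) * ( e ) :: f
b + ( b ) * ( t ) :: f
b + ( b ) * ( f ) :: f
b + ( b ) * ( p ) :: f
b + ( b ) * ( b ) :: f
b + ( b ) * ( b ) :: p
b + ( b ) * ( b ) :: b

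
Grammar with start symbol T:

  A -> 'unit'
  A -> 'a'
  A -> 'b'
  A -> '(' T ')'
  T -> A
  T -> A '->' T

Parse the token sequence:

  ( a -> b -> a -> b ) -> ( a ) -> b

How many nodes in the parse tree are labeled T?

8

[T [A ( [T [A a] -> [T [A b] -> [T [A a] -> [T [A b]]]]] )] -> [T [A ( [T [A a]] )] -> [T [A b]]]]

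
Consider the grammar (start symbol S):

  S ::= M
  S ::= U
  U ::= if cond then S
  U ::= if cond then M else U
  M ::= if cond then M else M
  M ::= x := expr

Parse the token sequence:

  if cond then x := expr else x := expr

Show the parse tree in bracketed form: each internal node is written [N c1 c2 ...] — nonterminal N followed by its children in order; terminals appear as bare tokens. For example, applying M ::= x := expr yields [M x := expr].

[S [M if cond then [M x := expr] else [M x := expr]]]

S
M
if cond then M else M
if cond then x := expr else M
if cond then x := expr else x := expr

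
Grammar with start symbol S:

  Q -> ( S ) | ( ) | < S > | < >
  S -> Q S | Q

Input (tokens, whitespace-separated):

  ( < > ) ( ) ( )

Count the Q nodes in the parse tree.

4

[S [Q ( [S [Q < >]] )] [S [Q ( )] [S [Q ( )]]]]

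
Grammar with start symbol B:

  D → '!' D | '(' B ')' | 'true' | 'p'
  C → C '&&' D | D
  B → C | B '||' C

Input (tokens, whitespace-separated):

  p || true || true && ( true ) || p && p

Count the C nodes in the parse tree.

[B [B [B [B [C [D p]]] || [C [D true]]] || [C [C [D true]] && [D ( [B [C [D true]]] )]]] || [C [C [D p]] && [D p]]]

7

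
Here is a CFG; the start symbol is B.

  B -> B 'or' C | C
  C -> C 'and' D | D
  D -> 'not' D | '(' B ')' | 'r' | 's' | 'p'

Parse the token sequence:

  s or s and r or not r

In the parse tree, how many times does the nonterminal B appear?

[B [B [B [C [D s]]] or [C [C [D s]] and [D r]]] or [C [D not [D r]]]]

3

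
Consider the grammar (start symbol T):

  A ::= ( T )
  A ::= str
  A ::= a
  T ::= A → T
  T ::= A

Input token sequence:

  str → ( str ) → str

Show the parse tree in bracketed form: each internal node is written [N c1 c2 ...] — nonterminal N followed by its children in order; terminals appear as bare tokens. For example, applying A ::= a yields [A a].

[T [A str] → [T [A ( [T [A str]] )] → [T [A str]]]]

T
A → T
str → T
str → A → T
str → ( T ) → T
str → ( A ) → T
str → ( str ) → T
str → ( str ) → A
str → ( str ) → str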